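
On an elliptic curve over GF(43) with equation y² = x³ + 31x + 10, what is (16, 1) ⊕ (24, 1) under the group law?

(3, 42)

(16, 1) + (24, 1). λ = (1 - 1)/(24 - 16) ≡ 0/8 mod 43. 8⁻¹ ≡ 27 (mod 43), so λ ≡ 0.
  x = λ² - 16 - 24 = 0 - 40 ≡ 3; y = λ·(16 - 3) - 1 ≡ 42. → (3, 42)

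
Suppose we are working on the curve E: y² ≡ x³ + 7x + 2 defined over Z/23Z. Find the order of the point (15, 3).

2P: tangent at (15, 3): λ = (3·15² + 7)/(2·3) ≡ 15/6. 6⁻¹ ≡ 4 (mod 23), so λ ≡ 15·4 ≡ 14.
  x = λ² - 15 - 15 = 196 - 30 ≡ 5; y = λ·(15 - 5) - 3 ≡ 22. → (5, 22)
3P: (5, 22) + (15, 3). λ = (3 - 22)/(15 - 5) ≡ 4/10 mod 23. 10⁻¹ ≡ 7 (mod 23), so λ ≡ 5.
  x = λ² - 5 - 15 = 25 - 20 ≡ 5; y = λ·(5 - 5) - 22 ≡ 1. → (5, 1)
4P: (5, 1) + (15, 3). λ = (3 - 1)/(15 - 5) ≡ 2/10 mod 23. 10⁻¹ ≡ 7 (mod 23), so λ ≡ 14.
  x = λ² - 5 - 15 = 196 - 20 ≡ 15; y = λ·(5 - 15) - 1 ≡ 20. → (15, 20)
5P: (15, 20) + (15, 3): same x and y₁ ≡ -y₂, so the sum is O.
5P = O, so the order is 5.

5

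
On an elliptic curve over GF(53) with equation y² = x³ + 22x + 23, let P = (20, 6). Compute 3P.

Repeated addition: build up to 3P.
2P: tangent at (20, 6): λ = (3·20² + 22)/(2·6) ≡ 3/12. 12⁻¹ ≡ 31 (mod 53), so λ ≡ 3·31 ≡ 40.
  x = λ² - 20 - 20 = 1600 - 40 ≡ 23; y = λ·(20 - 23) - 6 ≡ 33. → (23, 33)
3P: (23, 33) + (20, 6). λ = (6 - 33)/(20 - 23) ≡ 26/50 mod 53. 50⁻¹ ≡ 35 (mod 53), so λ ≡ 9.
  x = λ² - 23 - 20 = 81 - 43 ≡ 38; y = λ·(23 - 38) - 33 ≡ 44. → (38, 44)

(38, 44)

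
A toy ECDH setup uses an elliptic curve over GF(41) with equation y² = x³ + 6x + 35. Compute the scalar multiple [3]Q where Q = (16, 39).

(38, 20)

Repeated addition: build up to 3Q.
2Q: tangent at (16, 39): λ = (3·16² + 6)/(2·39) ≡ 36/37. 37⁻¹ ≡ 10 (mod 41), so λ ≡ 36·10 ≡ 32.
  x = λ² - 16 - 16 = 1024 - 32 ≡ 8; y = λ·(16 - 8) - 39 ≡ 12. → (8, 12)
3Q: (8, 12) + (16, 39). λ = (39 - 12)/(16 - 8) ≡ 27/8 mod 41. 8⁻¹ ≡ 36 (mod 41) since 8·36 = 288 ≡ 1, so λ ≡ 29.
  x = λ² - 8 - 16 = 841 - 24 ≡ 38; y = λ·(8 - 38) - 12 ≡ 20. → (38, 20)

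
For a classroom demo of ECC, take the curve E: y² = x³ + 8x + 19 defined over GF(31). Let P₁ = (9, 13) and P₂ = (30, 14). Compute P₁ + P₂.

(9, 13) + (30, 14). λ = (14 - 13)/(30 - 9) ≡ 1/21 mod 31. 21⁻¹ ≡ 3 (mod 31), so λ ≡ 3.
  x = λ² - 9 - 30 = 9 - 39 ≡ 1; y = λ·(9 - 1) - 13 ≡ 11. → (1, 11)

(1, 11)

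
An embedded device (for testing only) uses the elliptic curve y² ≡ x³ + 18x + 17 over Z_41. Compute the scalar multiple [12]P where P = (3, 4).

Repeated addition: build up to 12P.
2P: tangent at (3, 4): λ = (3·3² + 18)/(2·4) ≡ 4/8. 8⁻¹ ≡ 36 (mod 41) since 8·36 = 288 ≡ 1, so λ ≡ 4·36 ≡ 21.
  x = λ² - 3 - 3 = 441 - 6 ≡ 25; y = λ·(3 - 25) - 4 ≡ 26. → (25, 26)
3P: (25, 26) + (3, 4). λ = (4 - 26)/(3 - 25) ≡ 19/19 mod 41. 19⁻¹ ≡ 13 (mod 41), so λ ≡ 1.
  x = λ² - 25 - 3 = 1 - 28 ≡ 14; y = λ·(25 - 14) - 26 ≡ 26. → (14, 26)
4P: (14, 26) + (3, 4). λ = (4 - 26)/(3 - 14) ≡ 19/30 mod 41. 30⁻¹ ≡ 26 (mod 41), so λ ≡ 2.
  x = λ² - 14 - 3 = 4 - 17 ≡ 28; y = λ·(14 - 28) - 26 ≡ 28. → (28, 28)
5P: (28, 28) + (3, 4). λ = (4 - 28)/(3 - 28) ≡ 17/16 mod 41. 16⁻¹ ≡ 18 (mod 41), so λ ≡ 19.
  x = λ² - 28 - 3 = 361 - 31 ≡ 2; y = λ·(28 - 2) - 28 ≡ 15. → (2, 15)
6P: (2, 15) + (3, 4). λ = (4 - 15)/(3 - 2) ≡ 30/1 mod 41. 1⁻¹ ≡ 1 (mod 41), so λ ≡ 30.
  x = λ² - 2 - 3 = 900 - 5 ≡ 34; y = λ·(2 - 34) - 15 ≡ 9. → (34, 9)
7P: (34, 9) + (3, 4). λ = (4 - 9)/(3 - 34) ≡ 36/10 mod 41. 10⁻¹ ≡ 37 (mod 41), so λ ≡ 20.
  x = λ² - 34 - 3 = 400 - 37 ≡ 35; y = λ·(34 - 35) - 9 ≡ 12. → (35, 12)
8P: (35, 12) + (3, 4). λ = (4 - 12)/(3 - 35) ≡ 33/9 mod 41. 9⁻¹ ≡ 32 (mod 41), so λ ≡ 31.
  x = λ² - 35 - 3 = 961 - 38 ≡ 21; y = λ·(35 - 21) - 12 ≡ 12. → (21, 12)
9P: (21, 12) + (3, 4). λ = (4 - 12)/(3 - 21) ≡ 33/23 mod 41. 23⁻¹ ≡ 25 (mod 41), so λ ≡ 5.
  x = λ² - 21 - 3 = 25 - 24 ≡ 1; y = λ·(21 - 1) - 12 ≡ 6. → (1, 6)
10P: (1, 6) + (3, 4). λ = (4 - 6)/(3 - 1) ≡ 39/2 mod 41. 2⁻¹ ≡ 21 (mod 41) since 2·21 = 42 ≡ 1, so λ ≡ 40.
  x = λ² - 1 - 3 = 1600 - 4 ≡ 38; y = λ·(1 - 38) - 6 ≡ 31. → (38, 31)
11P: (38, 31) + (3, 4). λ = (4 - 31)/(3 - 38) ≡ 14/6 mod 41. 6⁻¹ ≡ 7 (mod 41), so λ ≡ 16.
  x = λ² - 38 - 3 = 256 - 41 ≡ 10; y = λ·(38 - 10) - 31 ≡ 7. → (10, 7)
12P: (10, 7) + (3, 4). λ = (4 - 7)/(3 - 10) ≡ 38/34 mod 41. 34⁻¹ ≡ 35 (mod 41), so λ ≡ 18.
  x = λ² - 10 - 3 = 324 - 13 ≡ 24; y = λ·(10 - 24) - 7 ≡ 28. → (24, 28)

(24, 28)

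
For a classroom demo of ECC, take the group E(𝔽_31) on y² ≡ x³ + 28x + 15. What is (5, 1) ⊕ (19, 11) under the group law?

(5, 1) + (19, 11). λ = (11 - 1)/(19 - 5) ≡ 10/14 mod 31. 14⁻¹ ≡ 20 (mod 31), so λ ≡ 14.
  x = λ² - 5 - 19 = 196 - 24 ≡ 17; y = λ·(5 - 17) - 1 ≡ 17. → (17, 17)

(17, 17)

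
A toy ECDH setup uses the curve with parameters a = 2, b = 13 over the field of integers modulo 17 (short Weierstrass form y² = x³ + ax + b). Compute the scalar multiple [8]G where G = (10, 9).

(4, 0)

Repeated addition: build up to 8G.
2G: tangent at (10, 9): λ = (3·10² + 2)/(2·9) ≡ 13/1. 1⁻¹ ≡ 1 (mod 17), so λ ≡ 13·1 ≡ 13.
  x = λ² - 10 - 10 = 169 - 20 ≡ 13; y = λ·(10 - 13) - 9 ≡ 3. → (13, 3)
3G: (13, 3) + (10, 9). λ = (9 - 3)/(10 - 13) ≡ 6/14 mod 17. 14⁻¹ ≡ 11 (mod 17), so λ ≡ 15.
  x = λ² - 13 - 10 = 225 - 23 ≡ 15; y = λ·(13 - 15) - 3 ≡ 1. → (15, 1)
4G: (15, 1) + (10, 9). λ = (9 - 1)/(10 - 15) ≡ 8/12 mod 17. 12⁻¹ ≡ 10 (mod 17), so λ ≡ 12.
  x = λ² - 15 - 10 = 144 - 25 ≡ 0; y = λ·(15 - 0) - 1 ≡ 9. → (0, 9)
5G: (0, 9) + (10, 9). λ = (9 - 9)/(10 - 0) ≡ 0/10 mod 17. 10⁻¹ ≡ 12 (mod 17), so λ ≡ 0.
  x = λ² - 0 - 10 = 0 - 10 ≡ 7; y = λ·(0 - 7) - 9 ≡ 8. → (7, 8)
6G: (7, 8) + (10, 9). λ = (9 - 8)/(10 - 7) ≡ 1/3 mod 17. 3⁻¹ ≡ 6 (mod 17) since 3·6 = 18 ≡ 1, so λ ≡ 6.
  x = λ² - 7 - 10 = 36 - 17 ≡ 2; y = λ·(7 - 2) - 8 ≡ 5. → (2, 5)
7G: (2, 5) + (10, 9). λ = (9 - 5)/(10 - 2) ≡ 4/8 mod 17. 8⁻¹ ≡ 15 (mod 17), so λ ≡ 9.
  x = λ² - 2 - 10 = 81 - 12 ≡ 1; y = λ·(2 - 1) - 5 ≡ 4. → (1, 4)
8G: (1, 4) + (10, 9). λ = (9 - 4)/(10 - 1) ≡ 5/9 mod 17. 9⁻¹ ≡ 2 (mod 17) since 9·2 = 18 ≡ 1, so λ ≡ 10.
  x = λ² - 1 - 10 = 100 - 11 ≡ 4; y = λ·(1 - 4) - 4 ≡ 0. → (4, 0)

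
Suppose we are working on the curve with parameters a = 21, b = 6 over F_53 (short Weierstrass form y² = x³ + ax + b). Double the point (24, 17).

tangent at (24, 17): λ = (3·24² + 21)/(2·17) ≡ 0/34. 34⁻¹ ≡ 39 (mod 53), so λ ≡ 0·39 ≡ 0.
  x = λ² - 24 - 24 = 0 - 48 ≡ 5; y = λ·(24 - 5) - 17 ≡ 36. → (5, 36)

(5, 36)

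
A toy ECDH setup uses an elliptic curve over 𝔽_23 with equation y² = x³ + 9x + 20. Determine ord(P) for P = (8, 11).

11

2P: tangent at (8, 11): λ = (3·8² + 9)/(2·11) ≡ 17/22. 22⁻¹ ≡ 22 (mod 23), so λ ≡ 17·22 ≡ 6.
  x = λ² - 8 - 8 = 36 - 16 ≡ 20; y = λ·(8 - 20) - 11 ≡ 9. → (20, 9)
3P: (20, 9) + (8, 11). λ = (11 - 9)/(8 - 20) ≡ 2/11 mod 23. 11⁻¹ ≡ 21 (mod 23) since 11·21 = 231 ≡ 1, so λ ≡ 19.
  x = λ² - 20 - 8 = 361 - 28 ≡ 11; y = λ·(20 - 11) - 9 ≡ 1. → (11, 1)
4P: (11, 1) + (8, 11). λ = (11 - 1)/(8 - 11) ≡ 10/20 mod 23. 20⁻¹ ≡ 15 (mod 23), so λ ≡ 12.
  x = λ² - 11 - 8 = 144 - 19 ≡ 10; y = λ·(11 - 10) - 1 ≡ 11. → (10, 11)
5P: (10, 11) + (8, 11). λ = (11 - 11)/(8 - 10) ≡ 0/21 mod 23. 21⁻¹ ≡ 11 (mod 23), so λ ≡ 0.
  x = λ² - 10 - 8 = 0 - 18 ≡ 5; y = λ·(10 - 5) - 11 ≡ 12. → (5, 12)
6P: (5, 12) + (8, 11). λ = (11 - 12)/(8 - 5) ≡ 22/3 mod 23. 3⁻¹ ≡ 8 (mod 23), so λ ≡ 15.
  x = λ² - 5 - 8 = 225 - 13 ≡ 5; y = λ·(5 - 5) - 12 ≡ 11. → (5, 11)
7P: (5, 11) + (8, 11). λ = (11 - 11)/(8 - 5) ≡ 0/3 mod 23. 3⁻¹ ≡ 8 (mod 23), so λ ≡ 0.
  x = λ² - 5 - 8 = 0 - 13 ≡ 10; y = λ·(5 - 10) - 11 ≡ 12. → (10, 12)
8P: (10, 12) + (8, 11). λ = (11 - 12)/(8 - 10) ≡ 22/21 mod 23. 21⁻¹ ≡ 11 (mod 23), so λ ≡ 12.
  x = λ² - 10 - 8 = 144 - 18 ≡ 11; y = λ·(10 - 11) - 12 ≡ 22. → (11, 22)
9P: (11, 22) + (8, 11). λ = (11 - 22)/(8 - 11) ≡ 12/20 mod 23. 20⁻¹ ≡ 15 (mod 23) since 20·15 = 300 ≡ 1, so λ ≡ 19.
  x = λ² - 11 - 8 = 361 - 19 ≡ 20; y = λ·(11 - 20) - 22 ≡ 14. → (20, 14)
10P: (20, 14) + (8, 11). λ = (11 - 14)/(8 - 20) ≡ 20/11 mod 23. 11⁻¹ ≡ 21 (mod 23), so λ ≡ 6.
  x = λ² - 20 - 8 = 36 - 28 ≡ 8; y = λ·(20 - 8) - 14 ≡ 12. → (8, 12)
11P: (8, 12) + (8, 11): same x and y₁ ≡ -y₂, so the sum is the point at infinity.
11P = the point at infinity, so the order is 11.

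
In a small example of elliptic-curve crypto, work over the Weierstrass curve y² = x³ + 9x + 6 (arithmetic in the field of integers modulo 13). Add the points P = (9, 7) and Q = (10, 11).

(9, 7) + (10, 11). λ = (11 - 7)/(10 - 9) ≡ 4/1 mod 13. 1⁻¹ ≡ 1 (mod 13), so λ ≡ 4.
  x = λ² - 9 - 10 = 16 - 19 ≡ 10; y = λ·(9 - 10) - 7 ≡ 2. → (10, 2)

(10, 2)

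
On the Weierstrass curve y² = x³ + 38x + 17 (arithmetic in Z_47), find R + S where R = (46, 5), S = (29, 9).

(28, 35)

(46, 5) + (29, 9). λ = (9 - 5)/(29 - 46) ≡ 4/30 mod 47. 30⁻¹ ≡ 11 (mod 47), so λ ≡ 44.
  x = λ² - 46 - 29 = 1936 - 75 ≡ 28; y = λ·(46 - 28) - 5 ≡ 35. → (28, 35)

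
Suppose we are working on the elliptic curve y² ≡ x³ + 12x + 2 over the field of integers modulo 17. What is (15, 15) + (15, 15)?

(6, 16)

tangent at (15, 15): λ = (3·15² + 12)/(2·15) ≡ 7/13. 13⁻¹ ≡ 4 (mod 17) since 13·4 = 52 ≡ 1, so λ ≡ 7·4 ≡ 11.
  x = λ² - 15 - 15 = 121 - 30 ≡ 6; y = λ·(15 - 6) - 15 ≡ 16. → (6, 16)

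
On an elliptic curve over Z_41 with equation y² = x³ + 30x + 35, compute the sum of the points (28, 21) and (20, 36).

(1, 36)

(28, 21) + (20, 36). λ = (36 - 21)/(20 - 28) ≡ 15/33 mod 41. 33⁻¹ ≡ 5 (mod 41), so λ ≡ 34.
  x = λ² - 28 - 20 = 1156 - 48 ≡ 1; y = λ·(28 - 1) - 21 ≡ 36. → (1, 36)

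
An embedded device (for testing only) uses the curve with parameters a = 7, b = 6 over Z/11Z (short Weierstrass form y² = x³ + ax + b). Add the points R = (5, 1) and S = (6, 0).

(1, 6)

(5, 1) + (6, 0). λ = (0 - 1)/(6 - 5) ≡ 10/1 mod 11. 1⁻¹ ≡ 1 (mod 11) since 1·1 = 1 ≡ 1, so λ ≡ 10.
  x = λ² - 5 - 6 = 100 - 11 ≡ 1; y = λ·(5 - 1) - 1 ≡ 6. → (1, 6)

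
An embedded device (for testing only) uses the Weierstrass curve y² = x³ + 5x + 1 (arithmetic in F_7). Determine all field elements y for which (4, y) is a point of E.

x³ + 5x + 1 = 85 ≡ 1 (mod 7).
Square roots of 1 mod 7: 1 and 6 (since 1² = 1 ≡ 1).

1, 6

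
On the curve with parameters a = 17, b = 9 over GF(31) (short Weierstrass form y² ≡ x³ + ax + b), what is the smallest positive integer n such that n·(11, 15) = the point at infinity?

3

2P: tangent at (11, 15): λ = (3·11² + 17)/(2·15) ≡ 8/30. 30⁻¹ ≡ 30 (mod 31), so λ ≡ 8·30 ≡ 23.
  x = λ² - 11 - 11 = 529 - 22 ≡ 11; y = λ·(11 - 11) - 15 ≡ 16. → (11, 16)
3P: (11, 16) + (11, 15): same x and y₁ ≡ -y₂, so the sum is the point at infinity.
3P = the point at infinity, so the order is 3.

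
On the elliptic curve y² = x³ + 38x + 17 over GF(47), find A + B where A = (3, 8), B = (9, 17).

(3, 8) + (9, 17). λ = (17 - 8)/(9 - 3) ≡ 9/6 mod 47. 6⁻¹ ≡ 8 (mod 47), so λ ≡ 25.
  x = λ² - 3 - 9 = 625 - 12 ≡ 2; y = λ·(3 - 2) - 8 ≡ 17. → (2, 17)

(2, 17)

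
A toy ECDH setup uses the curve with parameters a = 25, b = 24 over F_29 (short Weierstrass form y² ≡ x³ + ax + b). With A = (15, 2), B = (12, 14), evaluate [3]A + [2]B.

First 3A:
Repeated addition: build up to 3A.
2A: tangent at (15, 2): λ = (3·15² + 25)/(2·2) ≡ 4/4. 4⁻¹ ≡ 22 (mod 29), so λ ≡ 4·22 ≡ 1.
  x = λ² - 15 - 15 = 1 - 30 ≡ 0; y = λ·(15 - 0) - 2 ≡ 13. → (0, 13)
3A: (0, 13) + (15, 2). λ = (2 - 13)/(15 - 0) ≡ 18/15 mod 29. 15⁻¹ ≡ 2 (mod 29), so λ ≡ 7.
  x = λ² - 0 - 15 = 49 - 15 ≡ 5; y = λ·(0 - 5) - 13 ≡ 10. → (5, 10)
3A = (5, 10).
Next 2B:
Repeated addition: build up to 2B.
2B: tangent at (12, 14): λ = (3·12² + 25)/(2·14) ≡ 22/28. 28⁻¹ ≡ 28 (mod 29), so λ ≡ 22·28 ≡ 7.
  x = λ² - 12 - 12 = 49 - 24 ≡ 25; y = λ·(12 - 25) - 14 ≡ 11. → (25, 11)
2B = (25, 11).
Finally 3A + 2B:
(5, 10) + (25, 11). λ = (11 - 10)/(25 - 5) ≡ 1/20 mod 29. 20⁻¹ ≡ 16 (mod 29), so λ ≡ 16.
  x = λ² - 5 - 25 = 256 - 30 ≡ 23; y = λ·(5 - 23) - 10 ≡ 21. → (23, 21)

(23, 21)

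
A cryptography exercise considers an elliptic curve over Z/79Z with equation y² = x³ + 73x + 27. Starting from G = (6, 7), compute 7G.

Repeated addition: build up to 7G.
2G: tangent at (6, 7): λ = (3·6² + 73)/(2·7) ≡ 23/14. 14⁻¹ ≡ 17 (mod 79), so λ ≡ 23·17 ≡ 75.
  x = λ² - 6 - 6 = 5625 - 12 ≡ 4; y = λ·(6 - 4) - 7 ≡ 64. → (4, 64)
3G: (4, 64) + (6, 7). λ = (7 - 64)/(6 - 4) ≡ 22/2 mod 79. 2⁻¹ ≡ 40 (mod 79), so λ ≡ 11.
  x = λ² - 4 - 6 = 121 - 10 ≡ 32; y = λ·(4 - 32) - 64 ≡ 23. → (32, 23)
4G: (32, 23) + (6, 7). λ = (7 - 23)/(6 - 32) ≡ 63/53 mod 79. 53⁻¹ ≡ 3 (mod 79) since 53·3 = 159 ≡ 1, so λ ≡ 31.
  x = λ² - 32 - 6 = 961 - 38 ≡ 54; y = λ·(32 - 54) - 23 ≡ 6. → (54, 6)
5G: (54, 6) + (6, 7). λ = (7 - 6)/(6 - 54) ≡ 1/31 mod 79. 31⁻¹ ≡ 51 (mod 79), so λ ≡ 51.
  x = λ² - 54 - 6 = 2601 - 60 ≡ 13; y = λ·(54 - 13) - 6 ≡ 31. → (13, 31)
6G: (13, 31) + (6, 7). λ = (7 - 31)/(6 - 13) ≡ 55/72 mod 79. 72⁻¹ ≡ 45 (mod 79) since 72·45 = 3240 ≡ 1, so λ ≡ 26.
  x = λ² - 13 - 6 = 676 - 19 ≡ 25; y = λ·(13 - 25) - 31 ≡ 52. → (25, 52)
7G: (25, 52) + (6, 7). λ = (7 - 52)/(6 - 25) ≡ 34/60 mod 79. 60⁻¹ ≡ 54 (mod 79) since 60·54 = 3240 ≡ 1, so λ ≡ 19.
  x = λ² - 25 - 6 = 361 - 31 ≡ 14; y = λ·(25 - 14) - 52 ≡ 78. → (14, 78)

(14, 78)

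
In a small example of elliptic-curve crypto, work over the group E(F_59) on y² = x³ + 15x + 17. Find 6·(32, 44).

Write Q = (32, 44).
Double-and-add on 6 = (110)₂. Start with Q = (32, 44) for the leading 1-bit.
double: tangent at (32, 44): λ = (3·32² + 15)/(2·44) ≡ 19/29. 29⁻¹ ≡ 57 (mod 59) since 29·57 = 1653 ≡ 1, so λ ≡ 19·57 ≡ 21.
  x = λ² - 32 - 32 = 441 - 64 ≡ 23; y = λ·(32 - 23) - 44 ≡ 27. → (23, 27)
add Q: (23, 27) + (32, 44). λ = (44 - 27)/(32 - 23) ≡ 17/9 mod 59. 9⁻¹ ≡ 46 (mod 59), so λ ≡ 15.
  x = λ² - 23 - 32 = 225 - 55 ≡ 52; y = λ·(23 - 52) - 27 ≡ 10. → (52, 10)
double: tangent at (52, 10): λ = (3·52² + 15)/(2·10) ≡ 44/20. 20⁻¹ ≡ 3 (mod 59) since 20·3 = 60 ≡ 1, so λ ≡ 44·3 ≡ 14.
  x = λ² - 52 - 52 = 196 - 104 ≡ 33; y = λ·(52 - 33) - 10 ≡ 20. → (33, 20)

(33, 20)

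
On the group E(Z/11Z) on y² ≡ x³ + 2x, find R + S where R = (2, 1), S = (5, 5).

(7, 7)

(2, 1) + (5, 5). λ = (5 - 1)/(5 - 2) ≡ 4/3 mod 11. 3⁻¹ ≡ 4 (mod 11), so λ ≡ 5.
  x = λ² - 2 - 5 = 25 - 7 ≡ 7; y = λ·(2 - 7) - 1 ≡ 7. → (7, 7)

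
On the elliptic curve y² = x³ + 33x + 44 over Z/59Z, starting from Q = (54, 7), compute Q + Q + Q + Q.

Repeated addition: build up to 4Q.
2Q: tangent at (54, 7): λ = (3·54² + 33)/(2·7) ≡ 49/14. 14⁻¹ ≡ 38 (mod 59) since 14·38 = 532 ≡ 1, so λ ≡ 49·38 ≡ 33.
  x = λ² - 54 - 54 = 1089 - 108 ≡ 37; y = λ·(54 - 37) - 7 ≡ 23. → (37, 23)
3Q: (37, 23) + (54, 7). λ = (7 - 23)/(54 - 37) ≡ 43/17 mod 59. 17⁻¹ ≡ 7 (mod 59) since 17·7 = 119 ≡ 1, so λ ≡ 6.
  x = λ² - 37 - 54 = 36 - 91 ≡ 4; y = λ·(37 - 4) - 23 ≡ 57. → (4, 57)
4Q: (4, 57) + (54, 7). λ = (7 - 57)/(54 - 4) ≡ 9/50 mod 59. 50⁻¹ ≡ 13 (mod 59), so λ ≡ 58.
  x = λ² - 4 - 54 = 3364 - 58 ≡ 2; y = λ·(4 - 2) - 57 ≡ 0. → (2, 0)

(2, 0)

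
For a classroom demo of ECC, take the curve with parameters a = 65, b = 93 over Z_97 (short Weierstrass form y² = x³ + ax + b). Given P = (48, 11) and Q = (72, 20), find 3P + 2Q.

First 3P:
Repeated addition: build up to 3P.
2P: tangent at (48, 11): λ = (3·48² + 65)/(2·11) ≡ 90/22. 22⁻¹ ≡ 75 (mod 97) since 22·75 = 1650 ≡ 1, so λ ≡ 90·75 ≡ 57.
  x = λ² - 48 - 48 = 3249 - 96 ≡ 49; y = λ·(48 - 49) - 11 ≡ 29. → (49, 29)
3P: (49, 29) + (48, 11). λ = (11 - 29)/(48 - 49) ≡ 79/96 mod 97. 96⁻¹ ≡ 96 (mod 97), so λ ≡ 18.
  x = λ² - 49 - 48 = 324 - 97 ≡ 33; y = λ·(49 - 33) - 29 ≡ 65. → (33, 65)
3P = (33, 65).
Next 2Q:
Repeated addition: build up to 2Q.
2Q: tangent at (72, 20): λ = (3·72² + 65)/(2·20) ≡ 0/40. 40⁻¹ ≡ 17 (mod 97), so λ ≡ 0·17 ≡ 0.
  x = λ² - 72 - 72 = 0 - 144 ≡ 50; y = λ·(72 - 50) - 20 ≡ 77. → (50, 77)
2Q = (50, 77).
Finally 3P + 2Q:
(33, 65) + (50, 77). λ = (77 - 65)/(50 - 33) ≡ 12/17 mod 97. 17⁻¹ ≡ 40 (mod 97) since 17·40 = 680 ≡ 1, so λ ≡ 92.
  x = λ² - 33 - 50 = 8464 - 83 ≡ 39; y = λ·(33 - 39) - 65 ≡ 62. → (39, 62)

(39, 62)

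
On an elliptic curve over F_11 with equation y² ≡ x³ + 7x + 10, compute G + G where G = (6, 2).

tangent at (6, 2): λ = (3·6² + 7)/(2·2) ≡ 5/4. 4⁻¹ ≡ 3 (mod 11), so λ ≡ 5·3 ≡ 4.
  x = λ² - 6 - 6 = 16 - 12 ≡ 4; y = λ·(6 - 4) - 2 ≡ 6. → (4, 6)

(4, 6)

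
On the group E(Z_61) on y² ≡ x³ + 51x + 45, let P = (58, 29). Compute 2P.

tangent at (58, 29): λ = (3·58² + 51)/(2·29) ≡ 17/58. 58⁻¹ ≡ 20 (mod 61), so λ ≡ 17·20 ≡ 35.
  x = λ² - 58 - 58 = 1225 - 116 ≡ 11; y = λ·(58 - 11) - 29 ≡ 30. → (11, 30)

(11, 30)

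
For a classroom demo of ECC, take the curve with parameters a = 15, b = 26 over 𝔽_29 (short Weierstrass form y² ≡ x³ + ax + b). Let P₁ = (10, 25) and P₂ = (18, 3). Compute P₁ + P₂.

(10, 25) + (18, 3). λ = (3 - 25)/(18 - 10) ≡ 7/8 mod 29. 8⁻¹ ≡ 11 (mod 29), so λ ≡ 19.
  x = λ² - 10 - 18 = 361 - 28 ≡ 14; y = λ·(10 - 14) - 25 ≡ 15. → (14, 15)

(14, 15)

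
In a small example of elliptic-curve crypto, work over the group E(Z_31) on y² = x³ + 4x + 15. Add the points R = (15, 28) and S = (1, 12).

(15, 28) + (1, 12). λ = (12 - 28)/(1 - 15) ≡ 15/17 mod 31. 17⁻¹ ≡ 11 (mod 31), so λ ≡ 10.
  x = λ² - 15 - 1 = 100 - 16 ≡ 22; y = λ·(15 - 22) - 28 ≡ 26. → (22, 26)

(22, 26)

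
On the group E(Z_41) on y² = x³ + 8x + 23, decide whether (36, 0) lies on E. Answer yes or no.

no

y² = 0² ≡ 0; x³ + 8x + 23 = 46967 ≡ 22 (mod 41). 0 ≠ 22.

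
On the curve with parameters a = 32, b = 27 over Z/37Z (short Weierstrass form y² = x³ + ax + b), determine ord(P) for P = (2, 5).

2P: tangent at (2, 5): λ = (3·2² + 32)/(2·5) ≡ 7/10. 10⁻¹ ≡ 26 (mod 37) since 10·26 = 260 ≡ 1, so λ ≡ 7·26 ≡ 34.
  x = λ² - 2 - 2 = 1156 - 4 ≡ 5; y = λ·(2 - 5) - 5 ≡ 4. → (5, 4)
3P: (5, 4) + (2, 5). λ = (5 - 4)/(2 - 5) ≡ 1/34 mod 37. 34⁻¹ ≡ 12 (mod 37), so λ ≡ 12.
  x = λ² - 5 - 2 = 144 - 7 ≡ 26; y = λ·(5 - 26) - 4 ≡ 3. → (26, 3)
4P: (26, 3) + (2, 5). λ = (5 - 3)/(2 - 26) ≡ 2/13 mod 37. 13⁻¹ ≡ 20 (mod 37), so λ ≡ 3.
  x = λ² - 26 - 2 = 9 - 28 ≡ 18; y = λ·(26 - 18) - 3 ≡ 21. → (18, 21)
5P: (18, 21) + (2, 5). λ = (5 - 21)/(2 - 18) ≡ 21/21 mod 37. 21⁻¹ ≡ 30 (mod 37) since 21·30 = 630 ≡ 1, so λ ≡ 1.
  x = λ² - 18 - 2 = 1 - 20 ≡ 18; y = λ·(18 - 18) - 21 ≡ 16. → (18, 16)
6P: (18, 16) + (2, 5). λ = (5 - 16)/(2 - 18) ≡ 26/21 mod 37. 21⁻¹ ≡ 30 (mod 37) since 21·30 = 630 ≡ 1, so λ ≡ 3.
  x = λ² - 18 - 2 = 9 - 20 ≡ 26; y = λ·(18 - 26) - 16 ≡ 34. → (26, 34)
7P: (26, 34) + (2, 5). λ = (5 - 34)/(2 - 26) ≡ 8/13 mod 37. 13⁻¹ ≡ 20 (mod 37), so λ ≡ 12.
  x = λ² - 26 - 2 = 144 - 28 ≡ 5; y = λ·(26 - 5) - 34 ≡ 33. → (5, 33)
8P: (5, 33) + (2, 5). λ = (5 - 33)/(2 - 5) ≡ 9/34 mod 37. 34⁻¹ ≡ 12 (mod 37) since 34·12 = 408 ≡ 1, so λ ≡ 34.
  x = λ² - 5 - 2 = 1156 - 7 ≡ 2; y = λ·(5 - 2) - 33 ≡ 32. → (2, 32)
9P: (2, 32) + (2, 5): same x and y₁ ≡ -y₂, so the sum is O.
9P = O, so the order is 9.

9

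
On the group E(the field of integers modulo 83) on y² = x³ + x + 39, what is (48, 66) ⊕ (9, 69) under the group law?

(48, 66) + (9, 69). λ = (69 - 66)/(9 - 48) ≡ 3/44 mod 83. 44⁻¹ ≡ 17 (mod 83), so λ ≡ 51.
  x = λ² - 48 - 9 = 2601 - 57 ≡ 54; y = λ·(48 - 54) - 66 ≡ 43. → (54, 43)

(54, 43)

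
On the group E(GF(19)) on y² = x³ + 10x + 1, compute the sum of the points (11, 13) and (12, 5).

(3, 18)

(11, 13) + (12, 5). λ = (5 - 13)/(12 - 11) ≡ 11/1 mod 19. 1⁻¹ ≡ 1 (mod 19), so λ ≡ 11.
  x = λ² - 11 - 12 = 121 - 23 ≡ 3; y = λ·(11 - 3) - 13 ≡ 18. → (3, 18)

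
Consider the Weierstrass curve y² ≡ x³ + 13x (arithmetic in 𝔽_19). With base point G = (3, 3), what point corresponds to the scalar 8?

Double-and-add on 8 = (1000)₂. Start with G = (3, 3) for the leading 1-bit.
double: tangent at (3, 3): λ = (3·3² + 13)/(2·3) ≡ 2/6. 6⁻¹ ≡ 16 (mod 19), so λ ≡ 2·16 ≡ 13.
  x = λ² - 3 - 3 = 169 - 6 ≡ 11; y = λ·(3 - 11) - 3 ≡ 7. → (11, 7)
double: tangent at (11, 7): λ = (3·11² + 13)/(2·7) ≡ 15/14. 14⁻¹ ≡ 15 (mod 19), so λ ≡ 15·15 ≡ 16.
  x = λ² - 11 - 11 = 256 - 22 ≡ 6; y = λ·(11 - 6) - 7 ≡ 16. → (6, 16)
double: tangent at (6, 16): λ = (3·6² + 13)/(2·16) ≡ 7/13. 13⁻¹ ≡ 3 (mod 19), so λ ≡ 7·3 ≡ 2.
  x = λ² - 6 - 6 = 4 - 12 ≡ 11; y = λ·(6 - 11) - 16 ≡ 12. → (11, 12)

(11, 12)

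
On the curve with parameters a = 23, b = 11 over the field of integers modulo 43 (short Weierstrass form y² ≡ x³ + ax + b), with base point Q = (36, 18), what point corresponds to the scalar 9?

Double-and-add on 9 = (1001)₂. Start with Q = (36, 18) for the leading 1-bit.
double: tangent at (36, 18): λ = (3·36² + 23)/(2·18) ≡ 41/36. 36⁻¹ ≡ 6 (mod 43) since 36·6 = 216 ≡ 1, so λ ≡ 41·6 ≡ 31.
  x = λ² - 36 - 36 = 961 - 72 ≡ 29; y = λ·(36 - 29) - 18 ≡ 27. → (29, 27)
double: tangent at (29, 27): λ = (3·29² + 23)/(2·27) ≡ 9/11. 11⁻¹ ≡ 4 (mod 43), so λ ≡ 9·4 ≡ 36.
  x = λ² - 29 - 29 = 1296 - 58 ≡ 34; y = λ·(29 - 34) - 27 ≡ 8. → (34, 8)
double: tangent at (34, 8): λ = (3·34² + 23)/(2·8) ≡ 8/16. 16⁻¹ ≡ 35 (mod 43) since 16·35 = 560 ≡ 1, so λ ≡ 8·35 ≡ 22.
  x = λ² - 34 - 34 = 484 - 68 ≡ 29; y = λ·(34 - 29) - 8 ≡ 16. → (29, 16)
add Q: (29, 16) + (36, 18). λ = (18 - 16)/(36 - 29) ≡ 2/7 mod 43. 7⁻¹ ≡ 37 (mod 43) since 7·37 = 259 ≡ 1, so λ ≡ 31.
  x = λ² - 29 - 36 = 961 - 65 ≡ 36; y = λ·(29 - 36) - 16 ≡ 25. → (36, 25)

(36, 25)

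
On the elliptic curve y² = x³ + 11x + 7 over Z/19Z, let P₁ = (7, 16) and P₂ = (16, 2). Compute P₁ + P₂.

(1, 0)

(7, 16) + (16, 2). λ = (2 - 16)/(16 - 7) ≡ 5/9 mod 19. 9⁻¹ ≡ 17 (mod 19), so λ ≡ 9.
  x = λ² - 7 - 16 = 81 - 23 ≡ 1; y = λ·(7 - 1) - 16 ≡ 0. → (1, 0)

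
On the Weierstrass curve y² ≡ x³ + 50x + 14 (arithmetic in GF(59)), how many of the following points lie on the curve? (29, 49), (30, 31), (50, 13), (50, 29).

(29, 49): 49² ≡ 41, rhs ≡ 11 → off.
(30, 31): 31² ≡ 17, rhs ≡ 17 → on.
(50, 13): 13² ≡ 51, rhs ≡ 15 → off.
(50, 29): 29² ≡ 15, rhs ≡ 15 → on.

2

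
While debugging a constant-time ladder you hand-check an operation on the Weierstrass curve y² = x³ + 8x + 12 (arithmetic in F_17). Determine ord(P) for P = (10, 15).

3

2P: tangent at (10, 15): λ = (3·10² + 8)/(2·15) ≡ 2/13. 13⁻¹ ≡ 4 (mod 17), so λ ≡ 2·4 ≡ 8.
  x = λ² - 10 - 10 = 64 - 20 ≡ 10; y = λ·(10 - 10) - 15 ≡ 2. → (10, 2)
3P: (10, 2) + (10, 15): same x and y₁ ≡ -y₂, so the sum is ∞.
3P = ∞, so the order is 3.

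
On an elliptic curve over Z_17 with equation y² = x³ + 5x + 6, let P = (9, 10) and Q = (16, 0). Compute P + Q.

(9, 10) + (16, 0). λ = (0 - 10)/(16 - 9) ≡ 7/7 mod 17. 7⁻¹ ≡ 5 (mod 17), so λ ≡ 1.
  x = λ² - 9 - 16 = 1 - 25 ≡ 10; y = λ·(9 - 10) - 10 ≡ 6. → (10, 6)

(10, 6)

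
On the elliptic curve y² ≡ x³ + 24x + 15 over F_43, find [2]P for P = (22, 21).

tangent at (22, 21): λ = (3·22² + 24)/(2·21) ≡ 14/42. 42⁻¹ ≡ 42 (mod 43) since 42·42 = 1764 ≡ 1, so λ ≡ 14·42 ≡ 29.
  x = λ² - 22 - 22 = 841 - 44 ≡ 23; y = λ·(22 - 23) - 21 ≡ 36. → (23, 36)

(23, 36)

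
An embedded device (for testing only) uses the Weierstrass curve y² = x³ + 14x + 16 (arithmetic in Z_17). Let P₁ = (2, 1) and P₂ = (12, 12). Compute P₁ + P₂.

(2, 1) + (12, 12). λ = (12 - 1)/(12 - 2) ≡ 11/10 mod 17. 10⁻¹ ≡ 12 (mod 17) since 10·12 = 120 ≡ 1, so λ ≡ 13.
  x = λ² - 2 - 12 = 169 - 14 ≡ 2; y = λ·(2 - 2) - 1 ≡ 16. → (2, 16)

(2, 16)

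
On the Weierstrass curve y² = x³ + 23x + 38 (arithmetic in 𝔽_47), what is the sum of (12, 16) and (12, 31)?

The two points share x = 12 and their y-coordinates satisfy 16 + 31 ≡ 0 (mod 47), so they are inverses. Their sum is the point at infinity.

O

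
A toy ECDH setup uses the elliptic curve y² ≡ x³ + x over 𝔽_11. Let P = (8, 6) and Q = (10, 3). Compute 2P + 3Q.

(7, 8)

First 2P:
Repeated addition: build up to 2P.
2P: tangent at (8, 6): λ = (3·8² + 1)/(2·6) ≡ 6/1. 1⁻¹ ≡ 1 (mod 11), so λ ≡ 6·1 ≡ 6.
  x = λ² - 8 - 8 = 36 - 16 ≡ 9; y = λ·(8 - 9) - 6 ≡ 10. → (9, 10)
2P = (9, 10).
Next 3Q:
Repeated addition: build up to 3Q.
2Q: tangent at (10, 3): λ = (3·10² + 1)/(2·3) ≡ 4/6. 6⁻¹ ≡ 2 (mod 11), so λ ≡ 4·2 ≡ 8.
  x = λ² - 10 - 10 = 64 - 20 ≡ 0; y = λ·(10 - 0) - 3 ≡ 0. → (0, 0)
3Q: (0, 0) + (10, 3). λ = (3 - 0)/(10 - 0) ≡ 3/10 mod 11. 10⁻¹ ≡ 10 (mod 11) since 10·10 = 100 ≡ 1, so λ ≡ 8.
  x = λ² - 0 - 10 = 64 - 10 ≡ 10; y = λ·(0 - 10) - 0 ≡ 8. → (10, 8)
3Q = (10, 8).
Finally 2P + 3Q:
(9, 10) + (10, 8). λ = (8 - 10)/(10 - 9) ≡ 9/1 mod 11. 1⁻¹ ≡ 1 (mod 11), so λ ≡ 9.
  x = λ² - 9 - 10 = 81 - 19 ≡ 7; y = λ·(9 - 7) - 10 ≡ 8. → (7, 8)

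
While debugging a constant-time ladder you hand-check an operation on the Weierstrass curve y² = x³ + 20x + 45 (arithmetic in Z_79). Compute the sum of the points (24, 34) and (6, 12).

(70, 59)

(24, 34) + (6, 12). λ = (12 - 34)/(6 - 24) ≡ 57/61 mod 79. 61⁻¹ ≡ 57 (mod 79) since 61·57 = 3477 ≡ 1, so λ ≡ 10.
  x = λ² - 24 - 6 = 100 - 30 ≡ 70; y = λ·(24 - 70) - 34 ≡ 59. → (70, 59)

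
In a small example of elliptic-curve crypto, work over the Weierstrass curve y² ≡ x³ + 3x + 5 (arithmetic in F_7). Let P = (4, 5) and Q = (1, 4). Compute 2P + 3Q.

First 2P:
Repeated addition: build up to 2P.
2P: tangent at (4, 5): λ = (3·4² + 3)/(2·5) ≡ 2/3. 3⁻¹ ≡ 5 (mod 7), so λ ≡ 2·5 ≡ 3.
  x = λ² - 4 - 4 = 9 - 8 ≡ 1; y = λ·(4 - 1) - 5 ≡ 4. → (1, 4)
2P = (1, 4).
Next 3Q:
Repeated addition: build up to 3Q.
2Q: tangent at (1, 4): λ = (3·1² + 3)/(2·4) ≡ 6/1. 1⁻¹ ≡ 1 (mod 7) since 1·1 = 1 ≡ 1, so λ ≡ 6·1 ≡ 6.
  x = λ² - 1 - 1 = 36 - 2 ≡ 6; y = λ·(1 - 6) - 4 ≡ 1. → (6, 1)
3Q: (6, 1) + (1, 4). λ = (4 - 1)/(1 - 6) ≡ 3/2 mod 7. 2⁻¹ ≡ 4 (mod 7), so λ ≡ 5.
  x = λ² - 6 - 1 = 25 - 7 ≡ 4; y = λ·(6 - 4) - 1 ≡ 2. → (4, 2)
3Q = (4, 2).
Finally 2P + 3Q:
(1, 4) + (4, 2). λ = (2 - 4)/(4 - 1) ≡ 5/3 mod 7. 3⁻¹ ≡ 5 (mod 7), so λ ≡ 4.
  x = λ² - 1 - 4 = 16 - 5 ≡ 4; y = λ·(1 - 4) - 4 ≡ 5. → (4, 5)

(4, 5)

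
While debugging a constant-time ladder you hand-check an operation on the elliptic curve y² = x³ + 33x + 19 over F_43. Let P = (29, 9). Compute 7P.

(29, 34)

Double-and-add on 7 = (111)₂. Start with P = (29, 9) for the leading 1-bit.
double: tangent at (29, 9): λ = (3·29² + 33)/(2·9) ≡ 19/18. 18⁻¹ ≡ 12 (mod 43), so λ ≡ 19·12 ≡ 13.
  x = λ² - 29 - 29 = 169 - 58 ≡ 25; y = λ·(29 - 25) - 9 ≡ 0. → (25, 0)
add P: (25, 0) + (29, 9). λ = (9 - 0)/(29 - 25) ≡ 9/4 mod 43. 4⁻¹ ≡ 11 (mod 43), so λ ≡ 13.
  x = λ² - 25 - 29 = 169 - 54 ≡ 29; y = λ·(25 - 29) - 0 ≡ 34. → (29, 34)
double: tangent at (29, 34): λ = (3·29² + 33)/(2·34) ≡ 19/25. 25⁻¹ ≡ 31 (mod 43), so λ ≡ 19·31 ≡ 30.
  x = λ² - 29 - 29 = 900 - 58 ≡ 25; y = λ·(29 - 25) - 34 ≡ 0. → (25, 0)
add P: (25, 0) + (29, 9). λ = (9 - 0)/(29 - 25) ≡ 9/4 mod 43. 4⁻¹ ≡ 11 (mod 43), so λ ≡ 13.
  x = λ² - 25 - 29 = 169 - 54 ≡ 29; y = λ·(25 - 29) - 0 ≡ 34. → (29, 34)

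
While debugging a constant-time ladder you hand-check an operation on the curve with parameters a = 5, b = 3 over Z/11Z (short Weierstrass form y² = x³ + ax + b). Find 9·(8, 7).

O

Write P = (8, 7).
Repeated addition: build up to 9P.
2P: tangent at (8, 7): λ = (3·8² + 5)/(2·7) ≡ 10/3. 3⁻¹ ≡ 4 (mod 11) since 3·4 = 12 ≡ 1, so λ ≡ 10·4 ≡ 7.
  x = λ² - 8 - 8 = 49 - 16 ≡ 0; y = λ·(8 - 0) - 7 ≡ 5. → (0, 5)
3P: (0, 5) + (8, 7). λ = (7 - 5)/(8 - 0) ≡ 2/8 mod 11. 8⁻¹ ≡ 7 (mod 11), so λ ≡ 3.
  x = λ² - 0 - 8 = 9 - 8 ≡ 1; y = λ·(0 - 1) - 5 ≡ 3. → (1, 3)
4P: (1, 3) + (8, 7). λ = (7 - 3)/(8 - 1) ≡ 4/7 mod 11. 7⁻¹ ≡ 8 (mod 11) since 7·8 = 56 ≡ 1, so λ ≡ 10.
  x = λ² - 1 - 8 = 100 - 9 ≡ 3; y = λ·(1 - 3) - 3 ≡ 10. → (3, 10)
5P: (3, 10) + (8, 7). λ = (7 - 10)/(8 - 3) ≡ 8/5 mod 11. 5⁻¹ ≡ 9 (mod 11), so λ ≡ 6.
  x = λ² - 3 - 8 = 36 - 11 ≡ 3; y = λ·(3 - 3) - 10 ≡ 1. → (3, 1)
6P: (3, 1) + (8, 7). λ = (7 - 1)/(8 - 3) ≡ 6/5 mod 11. 5⁻¹ ≡ 9 (mod 11) since 5·9 = 45 ≡ 1, so λ ≡ 10.
  x = λ² - 3 - 8 = 100 - 11 ≡ 1; y = λ·(3 - 1) - 1 ≡ 8. → (1, 8)
7P: (1, 8) + (8, 7). λ = (7 - 8)/(8 - 1) ≡ 10/7 mod 11. 7⁻¹ ≡ 8 (mod 11), so λ ≡ 3.
  x = λ² - 1 - 8 = 9 - 9 ≡ 0; y = λ·(1 - 0) - 8 ≡ 6. → (0, 6)
8P: (0, 6) + (8, 7). λ = (7 - 6)/(8 - 0) ≡ 1/8 mod 11. 8⁻¹ ≡ 7 (mod 11) since 8·7 = 56 ≡ 1, so λ ≡ 7.
  x = λ² - 0 - 8 = 49 - 8 ≡ 8; y = λ·(0 - 8) - 6 ≡ 4. → (8, 4)
9P: (8, 4) + (8, 7): same x and y₁ ≡ -y₂, so the sum is O.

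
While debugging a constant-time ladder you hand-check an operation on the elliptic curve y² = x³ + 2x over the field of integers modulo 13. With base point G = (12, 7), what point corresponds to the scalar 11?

(12, 7)

Double-and-add on 11 = (1011)₂. Start with G = (12, 7) for the leading 1-bit.
double: tangent at (12, 7): λ = (3·12² + 2)/(2·7) ≡ 5/1. 1⁻¹ ≡ 1 (mod 13), so λ ≡ 5·1 ≡ 5.
  x = λ² - 12 - 12 = 25 - 24 ≡ 1; y = λ·(12 - 1) - 7 ≡ 9. → (1, 9)
double: tangent at (1, 9): λ = (3·1² + 2)/(2·9) ≡ 5/5. 5⁻¹ ≡ 8 (mod 13) since 5·8 = 40 ≡ 1, so λ ≡ 5·8 ≡ 1.
  x = λ² - 1 - 1 = 1 - 2 ≡ 12; y = λ·(1 - 12) - 9 ≡ 6. → (12, 6)
add G: (12, 6) + (12, 7): same x and y₁ ≡ -y₂, so the sum is ∞.
double: ∞ + ∞ = ∞ (identity).
add G: ∞ + (12, 7) = (12, 7) (identity).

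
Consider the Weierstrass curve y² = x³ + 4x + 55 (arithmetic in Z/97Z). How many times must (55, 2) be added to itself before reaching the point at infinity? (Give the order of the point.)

2P: tangent at (55, 2): λ = (3·55² + 4)/(2·2) ≡ 58/4. 4⁻¹ ≡ 73 (mod 97), so λ ≡ 58·73 ≡ 63.
  x = λ² - 55 - 55 = 3969 - 110 ≡ 76; y = λ·(55 - 76) - 2 ≡ 33. → (76, 33)
3P: (76, 33) + (55, 2). λ = (2 - 33)/(55 - 76) ≡ 66/76 mod 97. 76⁻¹ ≡ 60 (mod 97), so λ ≡ 80.
  x = λ² - 76 - 55 = 6400 - 131 ≡ 61; y = λ·(76 - 61) - 33 ≡ 3. → (61, 3)
4P: (61, 3) + (55, 2). λ = (2 - 3)/(55 - 61) ≡ 96/91 mod 97. 91⁻¹ ≡ 16 (mod 97), so λ ≡ 81.
  x = λ² - 61 - 55 = 6561 - 116 ≡ 43; y = λ·(61 - 43) - 3 ≡ 0. → (43, 0)
5P: (43, 0) + (55, 2). λ = (2 - 0)/(55 - 43) ≡ 2/12 mod 97. 12⁻¹ ≡ 89 (mod 97) since 12·89 = 1068 ≡ 1, so λ ≡ 81.
  x = λ² - 43 - 55 = 6561 - 98 ≡ 61; y = λ·(43 - 61) - 0 ≡ 94. → (61, 94)
6P: (61, 94) + (55, 2). λ = (2 - 94)/(55 - 61) ≡ 5/91 mod 97. 91⁻¹ ≡ 16 (mod 97), so λ ≡ 80.
  x = λ² - 61 - 55 = 6400 - 116 ≡ 76; y = λ·(61 - 76) - 94 ≡ 64. → (76, 64)
7P: (76, 64) + (55, 2). λ = (2 - 64)/(55 - 76) ≡ 35/76 mod 97. 76⁻¹ ≡ 60 (mod 97), so λ ≡ 63.
  x = λ² - 76 - 55 = 3969 - 131 ≡ 55; y = λ·(76 - 55) - 64 ≡ 95. → (55, 95)
8P: (55, 95) + (55, 2): same x and y₁ ≡ -y₂, so the sum is the point at infinity.
8P = the point at infinity, so the order is 8.

8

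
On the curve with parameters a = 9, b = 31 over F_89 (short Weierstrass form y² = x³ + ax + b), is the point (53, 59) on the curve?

no

y² = 59² ≡ 10; x³ + 9x + 31 = 149385 ≡ 43 (mod 89). 10 ≠ 43.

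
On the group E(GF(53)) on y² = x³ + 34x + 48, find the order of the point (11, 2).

7

2P: tangent at (11, 2): λ = (3·11² + 34)/(2·2) ≡ 26/4. 4⁻¹ ≡ 40 (mod 53) since 4·40 = 160 ≡ 1, so λ ≡ 26·40 ≡ 33.
  x = λ² - 11 - 11 = 1089 - 22 ≡ 7; y = λ·(11 - 7) - 2 ≡ 24. → (7, 24)
3P: (7, 24) + (11, 2). λ = (2 - 24)/(11 - 7) ≡ 31/4 mod 53. 4⁻¹ ≡ 40 (mod 53), so λ ≡ 21.
  x = λ² - 7 - 11 = 441 - 18 ≡ 52; y = λ·(7 - 52) - 24 ≡ 38. → (52, 38)
4P: (52, 38) + (11, 2). λ = (2 - 38)/(11 - 52) ≡ 17/12 mod 53. 12⁻¹ ≡ 31 (mod 53), so λ ≡ 50.
  x = λ² - 52 - 11 = 2500 - 63 ≡ 52; y = λ·(52 - 52) - 38 ≡ 15. → (52, 15)
5P: (52, 15) + (11, 2). λ = (2 - 15)/(11 - 52) ≡ 40/12 mod 53. 12⁻¹ ≡ 31 (mod 53), so λ ≡ 21.
  x = λ² - 52 - 11 = 441 - 63 ≡ 7; y = λ·(52 - 7) - 15 ≡ 29. → (7, 29)
6P: (7, 29) + (11, 2). λ = (2 - 29)/(11 - 7) ≡ 26/4 mod 53. 4⁻¹ ≡ 40 (mod 53), so λ ≡ 33.
  x = λ² - 7 - 11 = 1089 - 18 ≡ 11; y = λ·(7 - 11) - 29 ≡ 51. → (11, 51)
7P: (11, 51) + (11, 2): same x and y₁ ≡ -y₂, so the sum is 𝒪.
7P = 𝒪, so the order is 7.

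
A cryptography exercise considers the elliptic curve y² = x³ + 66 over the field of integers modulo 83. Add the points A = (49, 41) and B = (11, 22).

(49, 41) + (11, 22). λ = (22 - 41)/(11 - 49) ≡ 64/45 mod 83. 45⁻¹ ≡ 24 (mod 83) since 45·24 = 1080 ≡ 1, so λ ≡ 42.
  x = λ² - 49 - 11 = 1764 - 60 ≡ 44; y = λ·(49 - 44) - 41 ≡ 3. → (44, 3)

(44, 3)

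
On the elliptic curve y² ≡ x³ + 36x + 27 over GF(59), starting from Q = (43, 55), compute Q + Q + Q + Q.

Repeated addition: build up to 4Q.
2Q: tangent at (43, 55): λ = (3·43² + 36)/(2·55) ≡ 37/51. 51⁻¹ ≡ 22 (mod 59) since 51·22 = 1122 ≡ 1, so λ ≡ 37·22 ≡ 47.
  x = λ² - 43 - 43 = 2209 - 86 ≡ 58; y = λ·(43 - 58) - 55 ≡ 7. → (58, 7)
3Q: (58, 7) + (43, 55). λ = (55 - 7)/(43 - 58) ≡ 48/44 mod 59. 44⁻¹ ≡ 55 (mod 59) since 44·55 = 2420 ≡ 1, so λ ≡ 44.
  x = λ² - 58 - 43 = 1936 - 101 ≡ 6; y = λ·(58 - 6) - 7 ≡ 39. → (6, 39)
4Q: (6, 39) + (43, 55). λ = (55 - 39)/(43 - 6) ≡ 16/37 mod 59. 37⁻¹ ≡ 8 (mod 59) since 37·8 = 296 ≡ 1, so λ ≡ 10.
  x = λ² - 6 - 43 = 100 - 49 ≡ 51; y = λ·(6 - 51) - 39 ≡ 42. → (51, 42)

(51, 42)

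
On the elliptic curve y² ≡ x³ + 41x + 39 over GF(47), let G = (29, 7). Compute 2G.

tangent at (29, 7): λ = (3·29² + 41)/(2·7) ≡ 26/14. 14⁻¹ ≡ 37 (mod 47) since 14·37 = 518 ≡ 1, so λ ≡ 26·37 ≡ 22.
  x = λ² - 29 - 29 = 484 - 58 ≡ 3; y = λ·(29 - 3) - 7 ≡ 1. → (3, 1)

(3, 1)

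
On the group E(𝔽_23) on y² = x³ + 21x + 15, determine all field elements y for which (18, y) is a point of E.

none

x³ + 21x + 15 = 6225 ≡ 15 (mod 23).
15 is a non-residue mod 23; no y exists.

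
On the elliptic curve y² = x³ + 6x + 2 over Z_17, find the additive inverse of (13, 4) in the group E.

(13, 13)

-(13, 4) = (13, -4 mod 17) = (13, 13).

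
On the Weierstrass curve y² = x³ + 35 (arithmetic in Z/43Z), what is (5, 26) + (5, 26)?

(26, 14)

tangent at (5, 26): λ = (3·5² + 0)/(2·26) ≡ 32/9. 9⁻¹ ≡ 24 (mod 43) since 9·24 = 216 ≡ 1, so λ ≡ 32·24 ≡ 37.
  x = λ² - 5 - 5 = 1369 - 10 ≡ 26; y = λ·(5 - 26) - 26 ≡ 14. → (26, 14)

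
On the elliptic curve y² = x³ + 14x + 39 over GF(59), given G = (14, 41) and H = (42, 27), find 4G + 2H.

First 4G:
Double-and-add on 4 = (100)₂. Start with G = (14, 41) for the leading 1-bit.
double: tangent at (14, 41): λ = (3·14² + 14)/(2·41) ≡ 12/23. 23⁻¹ ≡ 18 (mod 59), so λ ≡ 12·18 ≡ 39.
  x = λ² - 14 - 14 = 1521 - 28 ≡ 18; y = λ·(14 - 18) - 41 ≡ 39. → (18, 39)
double: tangent at (18, 39): λ = (3·18² + 14)/(2·39) ≡ 42/19. 19⁻¹ ≡ 28 (mod 59) since 19·28 = 532 ≡ 1, so λ ≡ 42·28 ≡ 55.
  x = λ² - 18 - 18 = 3025 - 36 ≡ 39; y = λ·(18 - 39) - 39 ≡ 45. → (39, 45)
4G = (39, 45).
Next 2H:
Repeated addition: build up to 2H.
2H: tangent at (42, 27): λ = (3·42² + 14)/(2·27) ≡ 55/54. 54⁻¹ ≡ 47 (mod 59), so λ ≡ 55·47 ≡ 48.
  x = λ² - 42 - 42 = 2304 - 84 ≡ 37; y = λ·(42 - 37) - 27 ≡ 36. → (37, 36)
2H = (37, 36).
Finally 4G + 2H:
(39, 45) + (37, 36). λ = (36 - 45)/(37 - 39) ≡ 50/57 mod 59. 57⁻¹ ≡ 29 (mod 59), so λ ≡ 34.
  x = λ² - 39 - 37 = 1156 - 76 ≡ 18; y = λ·(39 - 18) - 45 ≡ 20. → (18, 20)

(18, 20)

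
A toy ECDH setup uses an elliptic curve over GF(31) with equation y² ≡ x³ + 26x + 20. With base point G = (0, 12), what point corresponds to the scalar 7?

(4, 23)

Repeated addition: build up to 7G.
2G: tangent at (0, 12): λ = (3·0² + 26)/(2·12) ≡ 26/24. 24⁻¹ ≡ 22 (mod 31) since 24·22 = 528 ≡ 1, so λ ≡ 26·22 ≡ 14.
  x = λ² - 0 - 0 = 196 - 0 ≡ 10; y = λ·(0 - 10) - 12 ≡ 3. → (10, 3)
3G: (10, 3) + (0, 12). λ = (12 - 3)/(0 - 10) ≡ 9/21 mod 31. 21⁻¹ ≡ 3 (mod 31), so λ ≡ 27.
  x = λ² - 10 - 0 = 729 - 10 ≡ 6; y = λ·(10 - 6) - 3 ≡ 12. → (6, 12)
4G: (6, 12) + (0, 12). λ = (12 - 12)/(0 - 6) ≡ 0/25 mod 31. 25⁻¹ ≡ 5 (mod 31), so λ ≡ 0.
  x = λ² - 6 - 0 = 0 - 6 ≡ 25; y = λ·(6 - 25) - 12 ≡ 19. → (25, 19)
5G: (25, 19) + (0, 12). λ = (12 - 19)/(0 - 25) ≡ 24/6 mod 31. 6⁻¹ ≡ 26 (mod 31) since 6·26 = 156 ≡ 1, so λ ≡ 4.
  x = λ² - 25 - 0 = 16 - 25 ≡ 22; y = λ·(25 - 22) - 19 ≡ 24. → (22, 24)
6G: (22, 24) + (0, 12). λ = (12 - 24)/(0 - 22) ≡ 19/9 mod 31. 9⁻¹ ≡ 7 (mod 31) since 9·7 = 63 ≡ 1, so λ ≡ 9.
  x = λ² - 22 - 0 = 81 - 22 ≡ 28; y = λ·(22 - 28) - 24 ≡ 15. → (28, 15)
7G: (28, 15) + (0, 12). λ = (12 - 15)/(0 - 28) ≡ 28/3 mod 31. 3⁻¹ ≡ 21 (mod 31) since 3·21 = 63 ≡ 1, so λ ≡ 30.
  x = λ² - 28 - 0 = 900 - 28 ≡ 4; y = λ·(28 - 4) - 15 ≡ 23. → (4, 23)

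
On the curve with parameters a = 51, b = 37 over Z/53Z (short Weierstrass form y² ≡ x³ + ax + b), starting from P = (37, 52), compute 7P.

Double-and-add on 7 = (111)₂. Start with P = (37, 52) for the leading 1-bit.
double: tangent at (37, 52): λ = (3·37² + 51)/(2·52) ≡ 24/51. 51⁻¹ ≡ 26 (mod 53), so λ ≡ 24·26 ≡ 41.
  x = λ² - 37 - 37 = 1681 - 74 ≡ 17; y = λ·(37 - 17) - 52 ≡ 26. → (17, 26)
add P: (17, 26) + (37, 52). λ = (52 - 26)/(37 - 17) ≡ 26/20 mod 53. 20⁻¹ ≡ 8 (mod 53) since 20·8 = 160 ≡ 1, so λ ≡ 49.
  x = λ² - 17 - 37 = 2401 - 54 ≡ 15; y = λ·(17 - 15) - 26 ≡ 19. → (15, 19)
double: tangent at (15, 19): λ = (3·15² + 51)/(2·19) ≡ 37/38. 38⁻¹ ≡ 7 (mod 53), so λ ≡ 37·7 ≡ 47.
  x = λ² - 15 - 15 = 2209 - 30 ≡ 6; y = λ·(15 - 6) - 19 ≡ 33. → (6, 33)
add P: (6, 33) + (37, 52). λ = (52 - 33)/(37 - 6) ≡ 19/31 mod 53. 31⁻¹ ≡ 12 (mod 53), so λ ≡ 16.
  x = λ² - 6 - 37 = 256 - 43 ≡ 1; y = λ·(6 - 1) - 33 ≡ 47. → (1, 47)

(1, 47)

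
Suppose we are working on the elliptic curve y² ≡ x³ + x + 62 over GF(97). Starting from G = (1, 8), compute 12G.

Repeated addition: build up to 12G.
2G: tangent at (1, 8): λ = (3·1² + 1)/(2·8) ≡ 4/16. 16⁻¹ ≡ 91 (mod 97) since 16·91 = 1456 ≡ 1, so λ ≡ 4·91 ≡ 73.
  x = λ² - 1 - 1 = 5329 - 2 ≡ 89; y = λ·(1 - 89) - 8 ≡ 67. → (89, 67)
3G: (89, 67) + (1, 8). λ = (8 - 67)/(1 - 89) ≡ 38/9 mod 97. 9⁻¹ ≡ 54 (mod 97) since 9·54 = 486 ≡ 1, so λ ≡ 15.
  x = λ² - 89 - 1 = 225 - 90 ≡ 38; y = λ·(89 - 38) - 67 ≡ 19. → (38, 19)
4G: (38, 19) + (1, 8). λ = (8 - 19)/(1 - 38) ≡ 86/60 mod 97. 60⁻¹ ≡ 76 (mod 97) since 60·76 = 4560 ≡ 1, so λ ≡ 37.
  x = λ² - 38 - 1 = 1369 - 39 ≡ 69; y = λ·(38 - 69) - 19 ≡ 95. → (69, 95)
5G: (69, 95) + (1, 8). λ = (8 - 95)/(1 - 69) ≡ 10/29 mod 97. 29⁻¹ ≡ 87 (mod 97), so λ ≡ 94.
  x = λ² - 69 - 1 = 8836 - 70 ≡ 36; y = λ·(69 - 36) - 95 ≡ 0. → (36, 0)
6G: (36, 0) + (1, 8). λ = (8 - 0)/(1 - 36) ≡ 8/62 mod 97. 62⁻¹ ≡ 36 (mod 97), so λ ≡ 94.
  x = λ² - 36 - 1 = 8836 - 37 ≡ 69; y = λ·(36 - 69) - 0 ≡ 2. → (69, 2)
7G: (69, 2) + (1, 8). λ = (8 - 2)/(1 - 69) ≡ 6/29 mod 97. 29⁻¹ ≡ 87 (mod 97), so λ ≡ 37.
  x = λ² - 69 - 1 = 1369 - 70 ≡ 38; y = λ·(69 - 38) - 2 ≡ 78. → (38, 78)
8G: (38, 78) + (1, 8). λ = (8 - 78)/(1 - 38) ≡ 27/60 mod 97. 60⁻¹ ≡ 76 (mod 97) since 60·76 = 4560 ≡ 1, so λ ≡ 15.
  x = λ² - 38 - 1 = 225 - 39 ≡ 89; y = λ·(38 - 89) - 78 ≡ 30. → (89, 30)
9G: (89, 30) + (1, 8). λ = (8 - 30)/(1 - 89) ≡ 75/9 mod 97. 9⁻¹ ≡ 54 (mod 97) since 9·54 = 486 ≡ 1, so λ ≡ 73.
  x = λ² - 89 - 1 = 5329 - 90 ≡ 1; y = λ·(89 - 1) - 30 ≡ 89. → (1, 89)
10G: (1, 89) + (1, 8): same x and y₁ ≡ -y₂, so the sum is O.
11G: O + (1, 8) = (1, 8) (identity).
12G: tangent at (1, 8): λ = (3·1² + 1)/(2·8) ≡ 4/16. 16⁻¹ ≡ 91 (mod 97), so λ ≡ 4·91 ≡ 73.
  x = λ² - 1 - 1 = 5329 - 2 ≡ 89; y = λ·(1 - 89) - 8 ≡ 67. → (89, 67)

(89, 67)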